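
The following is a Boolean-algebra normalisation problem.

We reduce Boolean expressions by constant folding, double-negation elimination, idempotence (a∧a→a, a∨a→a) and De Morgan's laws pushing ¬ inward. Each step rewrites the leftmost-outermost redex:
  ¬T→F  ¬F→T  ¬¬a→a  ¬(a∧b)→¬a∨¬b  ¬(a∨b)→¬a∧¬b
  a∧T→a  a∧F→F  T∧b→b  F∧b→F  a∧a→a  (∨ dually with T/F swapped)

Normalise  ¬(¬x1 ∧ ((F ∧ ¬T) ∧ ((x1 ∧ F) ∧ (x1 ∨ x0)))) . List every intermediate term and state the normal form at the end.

Answer: normal form = T  (in 8 steps)

Reduction:
  start: ¬(¬x1 ∧ ((F ∧ ¬T) ∧ ((x1 ∧ F) ∧ (x1 ∨ x0))))
  [1] ¬¬x1 ∨ ¬((F ∧ ¬T) ∧ ((x1 ∧ F) ∧ (x1 ∨ x0)))
  [2] x1 ∨ ¬((F ∧ ¬T) ∧ ((x1 ∧ F) ∧ (x1 ∨ x0)))
  [3] x1 ∨ (¬(F ∧ ¬T) ∨ ¬((x1 ∧ F) ∧ (x1 ∨ x0)))
  [4] x1 ∨ ((¬F ∨ ¬¬T) ∨ ¬((x1 ∧ F) ∧ (x1 ∨ x0)))
  [5] x1 ∨ ((T ∨ ¬¬T) ∨ ¬((x1 ∧ F) ∧ (x1 ∨ x0)))
  [6] x1 ∨ (T ∨ ¬((x1 ∧ F) ∧ (x1 ∨ x0)))
  [7] x1 ∨ T
  [8] T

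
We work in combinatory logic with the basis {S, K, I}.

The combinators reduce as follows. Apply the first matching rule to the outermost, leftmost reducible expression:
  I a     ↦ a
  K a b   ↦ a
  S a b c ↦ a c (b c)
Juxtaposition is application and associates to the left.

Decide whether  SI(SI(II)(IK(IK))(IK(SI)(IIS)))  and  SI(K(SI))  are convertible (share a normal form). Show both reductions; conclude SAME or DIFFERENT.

Term A:
  start: SI(SI(II)(IK(IK))(IK(SI)(IIS)))
  →1  SI(I(IK(IK))(II(IK(IK)))(IK(SI)(IIS)))
  →2  SI(IK(IK)(II(IK(IK)))(IK(SI)(IIS)))
  →3  SI(K(IK)(II(IK(IK)))(IK(SI)(IIS)))
  →4  SI(IK(IK(SI)(IIS)))
  →5  SI(K(IK(SI)(IIS)))
  →6  SI(K(K(SI)(IIS)))
  →7  SI(K(SI))

Term B:
  start: SI(K(SI))

Answer: SAME — A ⇓ SI(K(SI)), B ⇓ SI(K(SI))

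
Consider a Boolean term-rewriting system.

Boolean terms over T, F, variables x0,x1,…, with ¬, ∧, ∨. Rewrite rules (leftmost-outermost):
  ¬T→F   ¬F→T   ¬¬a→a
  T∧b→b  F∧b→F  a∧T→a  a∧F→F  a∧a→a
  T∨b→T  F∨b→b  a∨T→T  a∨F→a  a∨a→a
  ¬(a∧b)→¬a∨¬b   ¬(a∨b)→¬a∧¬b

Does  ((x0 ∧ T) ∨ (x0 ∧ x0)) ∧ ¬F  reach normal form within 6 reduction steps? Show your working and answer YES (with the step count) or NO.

  start: ((x0 ∧ T) ∨ (x0 ∧ x0)) ∧ ¬F
  [1] (x0 ∨ (x0 ∧ x0)) ∧ ¬F
  [2] (x0 ∨ x0) ∧ ¬F
  [3] x0 ∧ ¬F
  [4] x0 ∧ T
  [5] x0

Answer: YES — reaches normal form x0 in 5 ≤ 6 steps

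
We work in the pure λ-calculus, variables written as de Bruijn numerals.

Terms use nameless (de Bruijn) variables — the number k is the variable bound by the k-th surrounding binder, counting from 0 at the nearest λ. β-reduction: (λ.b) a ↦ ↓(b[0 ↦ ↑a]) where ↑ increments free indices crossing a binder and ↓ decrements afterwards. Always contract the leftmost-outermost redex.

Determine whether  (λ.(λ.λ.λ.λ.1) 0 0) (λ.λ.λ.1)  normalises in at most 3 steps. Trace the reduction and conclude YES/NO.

  start: (λ.(λ.λ.λ.λ.1) 0 0) (λ.λ.λ.1)
  step 1: (λ.λ.λ.λ.1) (λ.λ.λ.1) (λ.λ.λ.1)
  step 2: (λ.λ.λ.1) (λ.λ.λ.1)
  step 3: λ.λ.1

Answer: YES — reaches normal form λ.λ.1 in 3 ≤ 3 steps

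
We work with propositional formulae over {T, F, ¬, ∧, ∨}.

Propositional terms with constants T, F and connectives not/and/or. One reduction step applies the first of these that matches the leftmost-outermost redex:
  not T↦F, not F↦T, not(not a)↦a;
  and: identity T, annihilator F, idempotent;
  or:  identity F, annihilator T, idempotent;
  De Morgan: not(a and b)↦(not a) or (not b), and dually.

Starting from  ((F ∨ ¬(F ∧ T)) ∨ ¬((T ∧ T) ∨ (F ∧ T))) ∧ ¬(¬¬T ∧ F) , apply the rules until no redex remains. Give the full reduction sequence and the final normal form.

  start: ((F ∨ ¬(F ∧ T)) ∨ ¬((T ∧ T) ∨ (F ∧ T))) ∧ ¬(¬¬T ∧ F)
  step 1: (¬(F ∧ T) ∨ ¬((T ∧ T) ∨ (F ∧ T))) ∧ ¬(¬¬T ∧ F)
  step 2: ((¬F ∨ ¬T) ∨ ¬((T ∧ T) ∨ (F ∧ T))) ∧ ¬(¬¬T ∧ F)
  step 3: ((T ∨ ¬T) ∨ ¬((T ∧ T) ∨ (F ∧ T))) ∧ ¬(¬¬T ∧ F)
  step 4: (T ∨ ¬((T ∧ T) ∨ (F ∧ T))) ∧ ¬(¬¬T ∧ F)
  step 5: T ∧ ¬(¬¬T ∧ F)
  step 6: ¬(¬¬T ∧ F)
  step 7: ¬¬¬T ∨ ¬F
  step 8: ¬T ∨ ¬F
  step 9: F ∨ ¬F
  step 10: ¬F
  step 11: T

Answer: normal form = T  (in 11 steps)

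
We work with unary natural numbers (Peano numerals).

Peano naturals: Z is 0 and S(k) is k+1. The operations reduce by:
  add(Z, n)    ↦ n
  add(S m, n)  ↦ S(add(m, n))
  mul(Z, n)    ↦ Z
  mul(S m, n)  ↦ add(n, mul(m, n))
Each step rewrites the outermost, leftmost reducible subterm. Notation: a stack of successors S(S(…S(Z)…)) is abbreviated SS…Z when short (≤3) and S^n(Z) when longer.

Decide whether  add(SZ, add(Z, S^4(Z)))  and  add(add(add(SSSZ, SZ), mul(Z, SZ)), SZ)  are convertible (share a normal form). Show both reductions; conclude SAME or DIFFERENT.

Term A:
  start: add(SZ, add(Z, S^4(Z)))
  [1] S(add(Z, add(Z, S^4(Z))))
  [2] S(add(Z, S^4(Z)))
  [3] S^5(Z)

Term B:
  start: add(add(add(SSSZ, SZ), mul(Z, SZ)), SZ)
  [1] add(add(S(add(SSZ, SZ)), mul(Z, SZ)), SZ)
  [2] add(S(add(add(SSZ, SZ), mul(Z, SZ))), SZ)
  [3] S(add(add(add(SSZ, SZ), mul(Z, SZ)), SZ))
  [4] S(add(add(S(add(SZ, SZ)), mul(Z, SZ)), SZ))
  [5] S(add(S(add(add(SZ, SZ), mul(Z, SZ))), SZ))
  [6] S(S(add(add(add(SZ, SZ), mul(Z, SZ)), SZ)))
  [7] S(S(add(add(S(add(Z, SZ)), mul(Z, SZ)), SZ)))
  [8] S(S(add(S(add(add(Z, SZ), mul(Z, SZ))), SZ)))
  [9] S(S(S(add(add(add(Z, SZ), mul(Z, SZ)), SZ))))
  [10] S(S(S(add(add(SZ, mul(Z, SZ)), SZ))))
  [11] S(S(S(add(S(add(Z, mul(Z, SZ))), SZ))))
  [12] S(S(S(S(add(add(Z, mul(Z, SZ)), SZ)))))
  [13] S(S(S(S(add(mul(Z, SZ), SZ)))))
  [14] S(S(S(S(add(Z, SZ)))))
  [15] S^5(Z)

Answer: SAME — A ⇓ S^5(Z), B ⇓ S^5(Z)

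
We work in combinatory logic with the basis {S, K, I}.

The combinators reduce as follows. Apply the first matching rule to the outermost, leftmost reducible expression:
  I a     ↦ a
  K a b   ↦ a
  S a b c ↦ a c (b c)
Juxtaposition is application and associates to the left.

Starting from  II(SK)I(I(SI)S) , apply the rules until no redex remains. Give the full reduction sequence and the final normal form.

Answer: normal form = SIS  (in 5 steps)

Reduction:
  start: II(SK)I(I(SI)S)
  [1] I(SK)I(I(SI)S)
  [2] SKI(I(SI)S)
  [3] K(I(SI)S)(I(I(SI)S))
  [4] I(SI)S
  [5] SIS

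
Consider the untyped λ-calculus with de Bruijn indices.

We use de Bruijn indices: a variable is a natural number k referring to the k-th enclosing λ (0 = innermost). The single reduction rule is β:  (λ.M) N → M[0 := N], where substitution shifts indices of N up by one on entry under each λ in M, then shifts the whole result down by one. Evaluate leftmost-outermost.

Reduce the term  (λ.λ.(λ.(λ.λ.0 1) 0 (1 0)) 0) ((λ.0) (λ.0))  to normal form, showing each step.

  start: (λ.λ.(λ.(λ.λ.0 1) 0 (1 0)) 0) ((λ.0) (λ.0))
  step 1: λ.(λ.(λ.λ.0 1) 0 (1 0)) 0
  step 2: λ.(λ.λ.0 1) 0 (0 0)
  step 3: λ.(λ.0 1) (0 0)
  step 4: λ.0 0 0

Answer: normal form = λ.0 0 0  (in 4 steps)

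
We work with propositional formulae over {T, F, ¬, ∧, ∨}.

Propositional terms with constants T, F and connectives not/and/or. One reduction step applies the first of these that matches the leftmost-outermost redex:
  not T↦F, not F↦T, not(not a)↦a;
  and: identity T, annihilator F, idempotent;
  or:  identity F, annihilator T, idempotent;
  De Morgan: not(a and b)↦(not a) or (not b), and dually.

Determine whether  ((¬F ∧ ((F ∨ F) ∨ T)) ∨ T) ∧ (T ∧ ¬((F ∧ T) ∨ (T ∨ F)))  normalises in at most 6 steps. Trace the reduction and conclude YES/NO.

Answer: NO — after 6 steps the term is (T ∨ ¬T) ∧ ¬(T ∨ F), not yet normal

Reduction:
  start: ((¬F ∧ ((F ∨ F) ∨ T)) ∨ T) ∧ (T ∧ ¬((F ∧ T) ∨ (T ∨ F)))
  [1] T ∧ (T ∧ ¬((F ∧ T) ∨ (T ∨ F)))
  [2] T ∧ ¬((F ∧ T) ∨ (T ∨ F))
  [3] ¬((F ∧ T) ∨ (T ∨ F))
  [4] ¬(F ∧ T) ∧ ¬(T ∨ F)
  [5] (¬F ∨ ¬T) ∧ ¬(T ∨ F)
  [6] (T ∨ ¬T) ∧ ¬(T ∨ F)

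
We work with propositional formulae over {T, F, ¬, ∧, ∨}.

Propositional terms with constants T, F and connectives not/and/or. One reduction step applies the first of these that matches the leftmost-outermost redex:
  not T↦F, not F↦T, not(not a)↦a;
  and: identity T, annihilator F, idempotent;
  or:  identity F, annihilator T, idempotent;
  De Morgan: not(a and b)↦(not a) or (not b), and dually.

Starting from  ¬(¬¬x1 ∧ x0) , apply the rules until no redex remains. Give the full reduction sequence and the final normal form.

  start: ¬(¬¬x1 ∧ x0)
  step 1: ¬¬¬x1 ∨ ¬x0
  step 2: ¬x1 ∨ ¬x0

Answer: normal form = ¬x1 ∨ ¬x0  (in 2 steps)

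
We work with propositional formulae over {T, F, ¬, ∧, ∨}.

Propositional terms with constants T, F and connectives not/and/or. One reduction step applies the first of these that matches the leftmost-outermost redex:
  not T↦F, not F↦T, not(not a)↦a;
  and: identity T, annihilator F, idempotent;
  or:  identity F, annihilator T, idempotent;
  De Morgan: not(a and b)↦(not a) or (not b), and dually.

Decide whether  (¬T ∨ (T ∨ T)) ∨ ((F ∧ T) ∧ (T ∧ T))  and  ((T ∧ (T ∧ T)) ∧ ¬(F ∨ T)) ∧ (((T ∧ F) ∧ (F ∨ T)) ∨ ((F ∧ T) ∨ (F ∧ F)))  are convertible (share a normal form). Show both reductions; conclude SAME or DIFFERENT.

Answer: DIFFERENT — A ⇓ T, B ⇓ F

Working:
Term A:
  start: (¬T ∨ (T ∨ T)) ∨ ((F ∧ T) ∧ (T ∧ T))
  step 1: (F ∨ (T ∨ T)) ∨ ((F ∧ T) ∧ (T ∧ T))
  step 2: (T ∨ T) ∨ ((F ∧ T) ∧ (T ∧ T))
  step 3: T ∨ ((F ∧ T) ∧ (T ∧ T))
  step 4: T

Term B:
  start: ((T ∧ (T ∧ T)) ∧ ¬(F ∨ T)) ∧ (((T ∧ F) ∧ (F ∨ T)) ∨ ((F ∧ T) ∨ (F ∧ F)))
  step 1: ((T ∧ T) ∧ ¬(F ∨ T)) ∧ (((T ∧ F) ∧ (F ∨ T)) ∨ ((F ∧ T) ∨ (F ∧ F)))
  step 2: (T ∧ ¬(F ∨ T)) ∧ (((T ∧ F) ∧ (F ∨ T)) ∨ ((F ∧ T) ∨ (F ∧ F)))
  step 3: ¬(F ∨ T) ∧ (((T ∧ F) ∧ (F ∨ T)) ∨ ((F ∧ T) ∨ (F ∧ F)))
  step 4: (¬F ∧ ¬T) ∧ (((T ∧ F) ∧ (F ∨ T)) ∨ ((F ∧ T) ∨ (F ∧ F)))
  step 5: (T ∧ ¬T) ∧ (((T ∧ F) ∧ (F ∨ T)) ∨ ((F ∧ T) ∨ (F ∧ F)))
  step 6: ¬T ∧ (((T ∧ F) ∧ (F ∨ T)) ∨ ((F ∧ T) ∨ (F ∧ F)))
  step 7: F ∧ (((T ∧ F) ∧ (F ∨ T)) ∨ ((F ∧ T) ∨ (F ∧ F)))
  step 8: F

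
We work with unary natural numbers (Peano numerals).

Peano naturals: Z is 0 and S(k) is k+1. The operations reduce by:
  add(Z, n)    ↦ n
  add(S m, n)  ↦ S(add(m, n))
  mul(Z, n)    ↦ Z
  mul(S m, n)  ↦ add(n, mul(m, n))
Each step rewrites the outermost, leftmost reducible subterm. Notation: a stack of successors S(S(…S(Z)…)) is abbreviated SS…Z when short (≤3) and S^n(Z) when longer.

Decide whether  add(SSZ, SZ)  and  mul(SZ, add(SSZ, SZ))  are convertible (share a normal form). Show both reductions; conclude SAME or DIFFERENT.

Answer: SAME — A ⇓ SSSZ, B ⇓ SSSZ

Reduction:
Term A:
  start: add(SSZ, SZ)
  [1] S(add(SZ, SZ))
  [2] S(S(add(Z, SZ)))
  [3] SSSZ

Term B:
  start: mul(SZ, add(SSZ, SZ))
  [1] add(add(SSZ, SZ), mul(Z, add(SSZ, SZ)))
  [2] add(S(add(SZ, SZ)), mul(Z, add(SSZ, SZ)))
  [3] S(add(add(SZ, SZ), mul(Z, add(SSZ, SZ))))
  [4] S(add(S(add(Z, SZ)), mul(Z, add(SSZ, SZ))))
  [5] S(S(add(add(Z, SZ), mul(Z, add(SSZ, SZ)))))
  [6] S(S(add(SZ, mul(Z, add(SSZ, SZ)))))
  [7] S(S(S(add(Z, mul(Z, add(SSZ, SZ))))))
  [8] S(S(S(mul(Z, add(SSZ, SZ)))))
  [9] SSSZ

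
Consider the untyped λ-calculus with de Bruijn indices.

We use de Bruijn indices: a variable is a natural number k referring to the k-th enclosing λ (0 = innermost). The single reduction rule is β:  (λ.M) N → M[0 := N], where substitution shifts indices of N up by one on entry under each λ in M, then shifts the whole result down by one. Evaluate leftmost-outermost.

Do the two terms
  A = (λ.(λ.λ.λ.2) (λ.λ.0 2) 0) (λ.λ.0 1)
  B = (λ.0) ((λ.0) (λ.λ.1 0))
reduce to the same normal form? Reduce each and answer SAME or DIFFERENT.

Answer: DIFFERENT — A ⇓ λ.λ.λ.0 (λ.λ.0 1), B ⇓ λ.λ.1 0

Reduction:
Term A:
  start: (λ.(λ.λ.λ.2) (λ.λ.0 2) 0) (λ.λ.0 1)
  [1] (λ.λ.λ.2) (λ.λ.0 (λ.λ.0 1)) (λ.λ.0 1)
  [2] (λ.λ.λ.λ.0 (λ.λ.0 1)) (λ.λ.0 1)
  [3] λ.λ.λ.0 (λ.λ.0 1)

Term B:
  start: (λ.0) ((λ.0) (λ.λ.1 0))
  [1] (λ.0) (λ.λ.1 0)
  [2] λ.λ.1 0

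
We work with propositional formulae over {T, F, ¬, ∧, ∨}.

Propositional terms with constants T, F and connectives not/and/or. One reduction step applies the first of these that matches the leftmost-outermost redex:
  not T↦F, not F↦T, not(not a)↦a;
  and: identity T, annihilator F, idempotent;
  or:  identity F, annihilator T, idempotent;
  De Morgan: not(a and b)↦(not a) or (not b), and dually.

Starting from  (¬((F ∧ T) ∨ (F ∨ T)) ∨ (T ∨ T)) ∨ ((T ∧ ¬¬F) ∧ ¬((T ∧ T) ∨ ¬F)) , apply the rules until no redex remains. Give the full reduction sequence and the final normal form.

Answer: normal form = T  (in 12 steps)

Working:
  start: (¬((F ∧ T) ∨ (F ∨ T)) ∨ (T ∨ T)) ∨ ((T ∧ ¬¬F) ∧ ¬((T ∧ T) ∨ ¬F))
  [1] ((¬(F ∧ T) ∧ ¬(F ∨ T)) ∨ (T ∨ T)) ∨ ((T ∧ ¬¬F) ∧ ¬((T ∧ T) ∨ ¬F))
  [2] (((¬F ∨ ¬T) ∧ ¬(F ∨ T)) ∨ (T ∨ T)) ∨ ((T ∧ ¬¬F) ∧ ¬((T ∧ T) ∨ ¬F))
  [3] (((T ∨ ¬T) ∧ ¬(F ∨ T)) ∨ (T ∨ T)) ∨ ((T ∧ ¬¬F) ∧ ¬((T ∧ T) ∨ ¬F))
  [4] ((T ∧ ¬(F ∨ T)) ∨ (T ∨ T)) ∨ ((T ∧ ¬¬F) ∧ ¬((T ∧ T) ∨ ¬F))
  [5] (¬(F ∨ T) ∨ (T ∨ T)) ∨ ((T ∧ ¬¬F) ∧ ¬((T ∧ T) ∨ ¬F))
  [6] ((¬F ∧ ¬T) ∨ (T ∨ T)) ∨ ((T ∧ ¬¬F) ∧ ¬((T ∧ T) ∨ ¬F))
  [7] ((T ∧ ¬T) ∨ (T ∨ T)) ∨ ((T ∧ ¬¬F) ∧ ¬((T ∧ T) ∨ ¬F))
  [8] (¬T ∨ (T ∨ T)) ∨ ((T ∧ ¬¬F) ∧ ¬((T ∧ T) ∨ ¬F))
  [9] (F ∨ (T ∨ T)) ∨ ((T ∧ ¬¬F) ∧ ¬((T ∧ T) ∨ ¬F))
  [10] (T ∨ T) ∨ ((T ∧ ¬¬F) ∧ ¬((T ∧ T) ∨ ¬F))
  [11] T ∨ ((T ∧ ¬¬F) ∧ ¬((T ∧ T) ∨ ¬F))
  [12] T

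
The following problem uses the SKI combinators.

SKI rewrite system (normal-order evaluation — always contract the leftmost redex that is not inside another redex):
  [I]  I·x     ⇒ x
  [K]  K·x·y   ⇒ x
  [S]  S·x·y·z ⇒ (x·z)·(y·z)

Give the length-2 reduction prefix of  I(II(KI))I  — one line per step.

  start: I(II(KI))I
  [1] II(KI)I
  [2] I(KI)I

Answer: after 2 steps: I(KI)I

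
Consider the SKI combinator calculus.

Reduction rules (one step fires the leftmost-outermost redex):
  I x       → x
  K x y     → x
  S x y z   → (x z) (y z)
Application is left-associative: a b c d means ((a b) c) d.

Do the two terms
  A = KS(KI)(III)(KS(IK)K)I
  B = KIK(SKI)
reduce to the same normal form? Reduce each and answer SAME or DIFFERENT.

Term A:
  start: KS(KI)(III)(KS(IK)K)I
  [1] S(III)(KS(IK)K)I
  [2] IIII(KS(IK)KI)
  [3] III(KS(IK)KI)
  [4] II(KS(IK)KI)
  [5] I(KS(IK)KI)
  [6] KS(IK)KI
  [7] SKI

Term B:
  start: KIK(SKI)
  [1] I(SKI)
  [2] SKI

Answer: SAME — A ⇓ SKI, B ⇓ SKI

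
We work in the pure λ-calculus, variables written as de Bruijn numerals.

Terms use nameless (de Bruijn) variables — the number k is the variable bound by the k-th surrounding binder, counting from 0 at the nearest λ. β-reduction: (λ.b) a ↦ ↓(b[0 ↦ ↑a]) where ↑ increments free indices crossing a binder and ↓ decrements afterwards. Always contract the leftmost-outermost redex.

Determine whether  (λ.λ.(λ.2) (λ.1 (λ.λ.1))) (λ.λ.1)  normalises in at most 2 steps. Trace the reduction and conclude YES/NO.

Answer: YES — reaches normal form λ.λ.λ.1 in 2 ≤ 2 steps

Derivation:
  start: (λ.λ.(λ.2) (λ.1 (λ.λ.1))) (λ.λ.1)
  [1] λ.(λ.λ.λ.1) (λ.1 (λ.λ.1))
  [2] λ.λ.λ.1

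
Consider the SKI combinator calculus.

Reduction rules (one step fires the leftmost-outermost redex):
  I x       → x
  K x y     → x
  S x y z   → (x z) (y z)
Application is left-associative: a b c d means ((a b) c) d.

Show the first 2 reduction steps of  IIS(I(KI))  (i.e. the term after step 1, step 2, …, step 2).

  start: IIS(I(KI))
  step 1: IS(I(KI))
  step 2: S(I(KI))

Answer: after 2 steps: S(I(KI))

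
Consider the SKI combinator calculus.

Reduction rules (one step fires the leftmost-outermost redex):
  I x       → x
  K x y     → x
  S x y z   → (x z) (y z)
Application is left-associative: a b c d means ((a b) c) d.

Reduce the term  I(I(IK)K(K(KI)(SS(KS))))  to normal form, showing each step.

Answer: normal form = K  (in 4 steps)

Working:
  start: I(I(IK)K(K(KI)(SS(KS))))
  →1  I(IK)K(K(KI)(SS(KS)))
  →2  IKK(K(KI)(SS(KS)))
  →3  KK(K(KI)(SS(KS)))
  →4  K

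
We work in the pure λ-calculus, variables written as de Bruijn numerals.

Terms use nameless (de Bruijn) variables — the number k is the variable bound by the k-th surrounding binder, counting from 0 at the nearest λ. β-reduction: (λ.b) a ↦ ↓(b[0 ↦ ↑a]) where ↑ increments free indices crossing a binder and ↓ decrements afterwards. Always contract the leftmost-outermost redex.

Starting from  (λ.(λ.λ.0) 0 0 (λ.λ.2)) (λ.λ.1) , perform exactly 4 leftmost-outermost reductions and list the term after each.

Answer: after 4 steps: λ.λ.λ.λ.λ.1

Derivation:
  start: (λ.(λ.λ.0) 0 0 (λ.λ.2)) (λ.λ.1)
  [1] (λ.λ.0) (λ.λ.1) (λ.λ.1) (λ.λ.λ.λ.1)
  [2] (λ.0) (λ.λ.1) (λ.λ.λ.λ.1)
  [3] (λ.λ.1) (λ.λ.λ.λ.1)
  [4] λ.λ.λ.λ.λ.1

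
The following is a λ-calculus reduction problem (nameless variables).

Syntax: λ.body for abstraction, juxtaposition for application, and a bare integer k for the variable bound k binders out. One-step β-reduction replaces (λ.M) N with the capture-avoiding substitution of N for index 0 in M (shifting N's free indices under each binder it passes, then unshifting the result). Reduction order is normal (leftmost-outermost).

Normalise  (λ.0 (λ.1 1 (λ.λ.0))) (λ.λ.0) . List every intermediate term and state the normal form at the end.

Answer: normal form = λ.0  (in 2 steps)

Working:
  start: (λ.0 (λ.1 1 (λ.λ.0))) (λ.λ.0)
  →1  (λ.λ.0) (λ.(λ.λ.0) (λ.λ.0) (λ.λ.0))
  →2  λ.0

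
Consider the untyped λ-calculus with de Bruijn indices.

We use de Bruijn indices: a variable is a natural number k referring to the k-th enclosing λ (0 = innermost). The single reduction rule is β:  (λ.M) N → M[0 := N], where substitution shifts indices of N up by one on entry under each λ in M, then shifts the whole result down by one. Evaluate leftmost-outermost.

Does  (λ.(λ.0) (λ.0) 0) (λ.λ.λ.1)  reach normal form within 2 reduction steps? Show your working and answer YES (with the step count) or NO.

Answer: NO — after 2 steps the term is (λ.0) (λ.λ.λ.1), not yet normal

Working:
  start: (λ.(λ.0) (λ.0) 0) (λ.λ.λ.1)
  [1] (λ.0) (λ.0) (λ.λ.λ.1)
  [2] (λ.0) (λ.λ.λ.1)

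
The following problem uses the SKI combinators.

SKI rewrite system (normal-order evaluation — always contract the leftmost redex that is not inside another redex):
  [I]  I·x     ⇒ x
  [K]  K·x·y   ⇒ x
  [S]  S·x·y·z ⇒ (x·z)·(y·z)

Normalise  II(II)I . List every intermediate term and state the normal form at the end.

  start: II(II)I
  [1] I(II)I
  [2] III
  [3] II
  [4] I

Answer: normal form = I  (in 4 steps)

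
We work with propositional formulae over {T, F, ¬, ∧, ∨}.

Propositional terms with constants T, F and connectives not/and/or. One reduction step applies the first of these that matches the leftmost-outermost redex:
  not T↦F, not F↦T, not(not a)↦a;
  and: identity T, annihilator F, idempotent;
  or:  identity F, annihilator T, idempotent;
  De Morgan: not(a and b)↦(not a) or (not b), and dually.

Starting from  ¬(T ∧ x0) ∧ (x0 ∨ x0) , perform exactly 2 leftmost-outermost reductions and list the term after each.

Answer: after 2 steps: (F ∨ ¬x0) ∧ (x0 ∨ x0)

Derivation:
  start: ¬(T ∧ x0) ∧ (x0 ∨ x0)
  [1] (¬T ∨ ¬x0) ∧ (x0 ∨ x0)
  [2] (F ∨ ¬x0) ∧ (x0 ∨ x0)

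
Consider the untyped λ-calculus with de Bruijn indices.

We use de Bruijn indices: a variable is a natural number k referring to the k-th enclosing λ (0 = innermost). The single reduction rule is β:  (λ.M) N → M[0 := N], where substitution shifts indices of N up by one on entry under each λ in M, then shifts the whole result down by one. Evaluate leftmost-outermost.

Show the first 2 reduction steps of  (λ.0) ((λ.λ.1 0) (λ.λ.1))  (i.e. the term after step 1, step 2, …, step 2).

  start: (λ.0) ((λ.λ.1 0) (λ.λ.1))
  →1  (λ.λ.1 0) (λ.λ.1)
  →2  λ.(λ.λ.1) 0

Answer: after 2 steps: λ.(λ.λ.1) 0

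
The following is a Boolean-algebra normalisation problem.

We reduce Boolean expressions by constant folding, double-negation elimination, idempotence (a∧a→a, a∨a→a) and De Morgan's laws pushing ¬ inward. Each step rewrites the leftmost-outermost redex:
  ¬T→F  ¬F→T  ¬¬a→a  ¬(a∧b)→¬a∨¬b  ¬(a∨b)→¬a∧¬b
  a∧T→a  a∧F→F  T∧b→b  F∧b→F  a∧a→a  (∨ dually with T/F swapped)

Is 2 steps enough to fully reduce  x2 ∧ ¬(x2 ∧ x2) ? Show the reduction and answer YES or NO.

Answer: YES — reaches normal form x2 ∧ ¬x2 in 2 ≤ 2 steps

Derivation:
  start: x2 ∧ ¬(x2 ∧ x2)
  [1] x2 ∧ (¬x2 ∨ ¬x2)
  [2] x2 ∧ ¬x2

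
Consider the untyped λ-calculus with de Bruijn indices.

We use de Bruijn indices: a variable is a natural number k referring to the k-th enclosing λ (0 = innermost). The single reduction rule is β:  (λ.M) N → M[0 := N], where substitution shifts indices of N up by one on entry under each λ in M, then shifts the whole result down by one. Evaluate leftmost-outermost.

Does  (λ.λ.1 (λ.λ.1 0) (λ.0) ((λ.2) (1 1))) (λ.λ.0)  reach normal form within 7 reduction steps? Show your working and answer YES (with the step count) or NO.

  start: (λ.λ.1 (λ.λ.1 0) (λ.0) ((λ.2) (1 1))) (λ.λ.0)
  →1  λ.(λ.λ.0) (λ.λ.1 0) (λ.0) ((λ.λ.λ.0) ((λ.λ.0) (λ.λ.0)))
  →2  λ.(λ.0) (λ.0) ((λ.λ.λ.0) ((λ.λ.0) (λ.λ.0)))
  →3  λ.(λ.0) ((λ.λ.λ.0) ((λ.λ.0) (λ.λ.0)))
  →4  λ.(λ.λ.λ.0) ((λ.λ.0) (λ.λ.0))
  →5  λ.λ.λ.0

Answer: YES — reaches normal form λ.λ.λ.0 in 5 ≤ 7 steps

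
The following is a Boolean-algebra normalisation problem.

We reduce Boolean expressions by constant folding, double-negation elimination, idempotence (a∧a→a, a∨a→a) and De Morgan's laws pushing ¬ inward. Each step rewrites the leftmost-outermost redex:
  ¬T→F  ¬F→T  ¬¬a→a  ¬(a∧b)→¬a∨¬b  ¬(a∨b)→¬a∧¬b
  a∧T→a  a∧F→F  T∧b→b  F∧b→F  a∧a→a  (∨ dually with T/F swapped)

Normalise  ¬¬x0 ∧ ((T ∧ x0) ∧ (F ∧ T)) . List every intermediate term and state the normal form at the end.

Answer: normal form = F  (in 5 steps)

Working:
  start: ¬¬x0 ∧ ((T ∧ x0) ∧ (F ∧ T))
  step 1: x0 ∧ ((T ∧ x0) ∧ (F ∧ T))
  step 2: x0 ∧ (x0 ∧ (F ∧ T))
  step 3: x0 ∧ (x0 ∧ F)
  step 4: x0 ∧ F
  step 5: F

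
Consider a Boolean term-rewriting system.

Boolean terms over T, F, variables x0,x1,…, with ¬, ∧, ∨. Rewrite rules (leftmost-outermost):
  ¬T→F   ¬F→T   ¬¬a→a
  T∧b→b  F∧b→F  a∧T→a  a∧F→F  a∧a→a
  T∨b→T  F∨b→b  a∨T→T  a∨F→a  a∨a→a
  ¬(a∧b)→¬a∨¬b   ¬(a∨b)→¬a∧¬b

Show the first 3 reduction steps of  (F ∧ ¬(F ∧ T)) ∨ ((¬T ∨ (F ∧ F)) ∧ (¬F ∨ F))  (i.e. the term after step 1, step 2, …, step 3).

  start: (F ∧ ¬(F ∧ T)) ∨ ((¬T ∨ (F ∧ F)) ∧ (¬F ∨ F))
  step 1: F ∨ ((¬T ∨ (F ∧ F)) ∧ (¬F ∨ F))
  step 2: (¬T ∨ (F ∧ F)) ∧ (¬F ∨ F)
  step 3: (F ∨ (F ∧ F)) ∧ (¬F ∨ F)

Answer: after 3 steps: (F ∨ (F ∧ F)) ∧ (¬F ∨ F)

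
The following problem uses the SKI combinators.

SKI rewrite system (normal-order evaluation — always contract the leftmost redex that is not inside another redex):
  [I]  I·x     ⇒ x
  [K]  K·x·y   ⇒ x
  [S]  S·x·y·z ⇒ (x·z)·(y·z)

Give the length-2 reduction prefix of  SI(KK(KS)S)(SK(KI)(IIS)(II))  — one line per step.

  start: SI(KK(KS)S)(SK(KI)(IIS)(II))
  step 1: I(SK(KI)(IIS)(II))(KK(KS)S(SK(KI)(IIS)(II)))
  step 2: SK(KI)(IIS)(II)(KK(KS)S(SK(KI)(IIS)(II)))

Answer: after 2 steps: SK(KI)(IIS)(II)(KK(KS)S(SK(KI)(IIS)(II)))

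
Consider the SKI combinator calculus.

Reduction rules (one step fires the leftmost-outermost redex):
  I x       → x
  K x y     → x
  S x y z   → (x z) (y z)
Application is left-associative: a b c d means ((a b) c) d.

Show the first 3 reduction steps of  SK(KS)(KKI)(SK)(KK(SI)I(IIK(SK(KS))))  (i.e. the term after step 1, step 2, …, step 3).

Answer: after 3 steps: K(SK)(KK(SI)I(IIK(SK(KS))))

Reduction:
  start: SK(KS)(KKI)(SK)(KK(SI)I(IIK(SK(KS))))
  [1] K(KKI)(KS(KKI))(SK)(KK(SI)I(IIK(SK(KS))))
  [2] KKI(SK)(KK(SI)I(IIK(SK(KS))))
  [3] K(SK)(KK(SI)I(IIK(SK(KS))))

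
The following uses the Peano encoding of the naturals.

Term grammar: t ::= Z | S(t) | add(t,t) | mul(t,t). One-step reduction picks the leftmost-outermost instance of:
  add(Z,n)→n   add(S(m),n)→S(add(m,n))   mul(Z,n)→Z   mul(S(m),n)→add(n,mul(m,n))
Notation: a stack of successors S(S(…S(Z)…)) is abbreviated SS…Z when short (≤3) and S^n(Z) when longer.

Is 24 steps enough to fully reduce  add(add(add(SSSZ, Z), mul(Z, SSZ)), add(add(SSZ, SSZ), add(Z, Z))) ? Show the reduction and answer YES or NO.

Answer: YES — reaches normal form S^7(Z) in 22 ≤ 24 steps

Derivation:
  start: add(add(add(SSSZ, Z), mul(Z, SSZ)), add(add(SSZ, SSZ), add(Z, Z)))
  →1  add(add(S(add(SSZ, Z)), mul(Z, SSZ)), add(add(SSZ, SSZ), add(Z, Z)))
  →2  add(S(add(add(SSZ, Z), mul(Z, SSZ))), add(add(SSZ, SSZ), add(Z, Z)))
  →3  S(add(add(add(SSZ, Z), mul(Z, SSZ)), add(add(SSZ, SSZ), add(Z, Z))))
  →4  S(add(add(S(add(SZ, Z)), mul(Z, SSZ)), add(add(SSZ, SSZ), add(Z, Z))))
  →5  S(add(S(add(add(SZ, Z), mul(Z, SSZ))), add(add(SSZ, SSZ), add(Z, Z))))
  →6  S(S(add(add(add(SZ, Z), mul(Z, SSZ)), add(add(SSZ, SSZ), add(Z, Z)))))
  →7  S(S(add(add(S(add(Z, Z)), mul(Z, SSZ)), add(add(SSZ, SSZ), add(Z, Z)))))
  →8  S(S(add(S(add(add(Z, Z), mul(Z, SSZ))), add(add(SSZ, SSZ), add(Z, Z)))))
  →9  S(S(S(add(add(add(Z, Z), mul(Z, SSZ)), add(add(SSZ, SSZ), add(Z, Z))))))
  →10  S(S(S(add(add(Z, mul(Z, SSZ)), add(add(SSZ, SSZ), add(Z, Z))))))
  →11  S(S(S(add(mul(Z, SSZ), add(add(SSZ, SSZ), add(Z, Z))))))
  →12  S(S(S(add(Z, add(add(SSZ, SSZ), add(Z, Z))))))
  →13  S(S(S(add(add(SSZ, SSZ), add(Z, Z)))))
  →14  S(S(S(add(S(add(SZ, SSZ)), add(Z, Z)))))
  →15  S(S(S(S(add(add(SZ, SSZ), add(Z, Z))))))
  →16  S(S(S(S(add(S(add(Z, SSZ)), add(Z, Z))))))
  →17  S(S(S(S(S(add(add(Z, SSZ), add(Z, Z)))))))
  →18  S(S(S(S(S(add(SSZ, add(Z, Z)))))))
  →19  S(S(S(S(S(S(add(SZ, add(Z, Z))))))))
  →20  S(S(S(S(S(S(S(add(Z, add(Z, Z)))))))))
  →21  S(S(S(S(S(S(S(add(Z, Z))))))))
  →22  S^7(Z)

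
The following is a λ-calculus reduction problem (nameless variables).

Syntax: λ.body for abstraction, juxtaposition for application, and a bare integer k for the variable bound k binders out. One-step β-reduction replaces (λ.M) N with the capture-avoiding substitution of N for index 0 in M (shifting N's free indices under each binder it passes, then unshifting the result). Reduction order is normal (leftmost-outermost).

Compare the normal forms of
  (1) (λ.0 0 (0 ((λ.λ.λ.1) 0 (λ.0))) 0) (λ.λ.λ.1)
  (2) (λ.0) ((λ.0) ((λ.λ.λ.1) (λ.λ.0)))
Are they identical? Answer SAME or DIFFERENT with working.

Term A:
  start: (λ.0 0 (0 ((λ.λ.λ.1) 0 (λ.0))) 0) (λ.λ.λ.1)
  →1  (λ.λ.λ.1) (λ.λ.λ.1) ((λ.λ.λ.1) ((λ.λ.λ.1) (λ.λ.λ.1) (λ.0))) (λ.λ.λ.1)
  →2  (λ.λ.1) ((λ.λ.λ.1) ((λ.λ.λ.1) (λ.λ.λ.1) (λ.0))) (λ.λ.λ.1)
  →3  (λ.(λ.λ.λ.1) ((λ.λ.λ.1) (λ.λ.λ.1) (λ.0))) (λ.λ.λ.1)
  →4  (λ.λ.λ.1) ((λ.λ.λ.1) (λ.λ.λ.1) (λ.0))
  →5  λ.λ.1

Term B:
  start: (λ.0) ((λ.0) ((λ.λ.λ.1) (λ.λ.0)))
  →1  (λ.0) ((λ.λ.λ.1) (λ.λ.0))
  →2  (λ.λ.λ.1) (λ.λ.0)
  →3  λ.λ.1

Answer: SAME — A ⇓ λ.λ.1, B ⇓ λ.λ.1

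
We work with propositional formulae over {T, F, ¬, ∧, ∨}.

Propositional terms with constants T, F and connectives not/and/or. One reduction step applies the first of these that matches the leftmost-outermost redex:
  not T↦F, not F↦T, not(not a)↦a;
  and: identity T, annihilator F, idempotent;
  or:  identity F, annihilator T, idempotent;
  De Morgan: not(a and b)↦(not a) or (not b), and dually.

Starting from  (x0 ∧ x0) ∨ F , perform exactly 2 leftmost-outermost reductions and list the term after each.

  start: (x0 ∧ x0) ∨ F
  step 1: x0 ∧ x0
  step 2: x0

Answer: after 2 steps: x0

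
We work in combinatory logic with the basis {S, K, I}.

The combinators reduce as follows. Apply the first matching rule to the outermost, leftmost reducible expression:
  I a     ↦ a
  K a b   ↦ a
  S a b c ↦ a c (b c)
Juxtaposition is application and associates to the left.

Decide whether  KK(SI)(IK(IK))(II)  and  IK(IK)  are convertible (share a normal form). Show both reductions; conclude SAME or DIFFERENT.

Term A:
  start: KK(SI)(IK(IK))(II)
  [1] K(IK(IK))(II)
  [2] IK(IK)
  [3] K(IK)
  [4] KK

Term B:
  start: IK(IK)
  [1] K(IK)
  [2] KK

Answer: SAME — A ⇓ KK, B ⇓ KK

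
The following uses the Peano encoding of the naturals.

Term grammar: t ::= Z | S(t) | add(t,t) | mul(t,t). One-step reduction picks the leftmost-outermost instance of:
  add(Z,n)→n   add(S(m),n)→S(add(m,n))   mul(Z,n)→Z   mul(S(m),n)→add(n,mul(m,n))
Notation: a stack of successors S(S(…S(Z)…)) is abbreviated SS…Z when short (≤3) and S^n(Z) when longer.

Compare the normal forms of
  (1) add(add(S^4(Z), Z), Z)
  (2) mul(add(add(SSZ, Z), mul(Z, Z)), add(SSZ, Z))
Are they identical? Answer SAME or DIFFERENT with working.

Answer: SAME — A ⇓ S^4(Z), B ⇓ S^4(Z)

Working:
Term A:
  start: add(add(S^4(Z), Z), Z)
  step 1: add(S(add(SSSZ, Z)), Z)
  step 2: S(add(add(SSSZ, Z), Z))
  step 3: S(add(S(add(SSZ, Z)), Z))
  step 4: S(S(add(add(SSZ, Z), Z)))
  step 5: S(S(add(S(add(SZ, Z)), Z)))
  step 6: S(S(S(add(add(SZ, Z), Z))))
  step 7: S(S(S(add(S(add(Z, Z)), Z))))
  step 8: S(S(S(S(add(add(Z, Z), Z)))))
  step 9: S(S(S(S(add(Z, Z)))))
  step 10: S^4(Z)

Term B:
  start: mul(add(add(SSZ, Z), mul(Z, Z)), add(SSZ, Z))
  step 1: mul(add(S(add(SZ, Z)), mul(Z, Z)), add(SSZ, Z))
  step 2: mul(S(add(add(SZ, Z), mul(Z, Z))), add(SSZ, Z))
  step 3: add(add(SSZ, Z), mul(add(add(SZ, Z), mul(Z, Z)), add(SSZ, Z)))
  step 4: add(S(add(SZ, Z)), mul(add(add(SZ, Z), mul(Z, Z)), add(SSZ, Z)))
  step 5: S(add(add(SZ, Z), mul(add(add(SZ, Z), mul(Z, Z)), add(SSZ, Z))))
  step 6: S(add(S(add(Z, Z)), mul(add(add(SZ, Z), mul(Z, Z)), add(SSZ, Z))))
  step 7: S(S(add(add(Z, Z), mul(add(add(SZ, Z), mul(Z, Z)), add(SSZ, Z)))))
  step 8: S(S(add(Z, mul(add(add(SZ, Z), mul(Z, Z)), add(SSZ, Z)))))
  step 9: S(S(mul(add(add(SZ, Z), mul(Z, Z)), add(SSZ, Z))))
  step 10: S(S(mul(add(S(add(Z, Z)), mul(Z, Z)), add(SSZ, Z))))
  step 11: S(S(mul(S(add(add(Z, Z), mul(Z, Z))), add(SSZ, Z))))
  step 12: S(S(add(add(SSZ, Z), mul(add(add(Z, Z), mul(Z, Z)), add(SSZ, Z)))))
  step 13: S(S(add(S(add(SZ, Z)), mul(add(add(Z, Z), mul(Z, Z)), add(SSZ, Z)))))
  step 14: S(S(S(add(add(SZ, Z), mul(add(add(Z, Z), mul(Z, Z)), add(SSZ, Z))))))
  step 15: S(S(S(add(S(add(Z, Z)), mul(add(add(Z, Z), mul(Z, Z)), add(SSZ, Z))))))
  step 16: S(S(S(S(add(add(Z, Z), mul(add(add(Z, Z), mul(Z, Z)), add(SSZ, Z)))))))
  step 17: S(S(S(S(add(Z, mul(add(add(Z, Z), mul(Z, Z)), add(SSZ, Z)))))))
  step 18: S(S(S(S(mul(add(add(Z, Z), mul(Z, Z)), add(SSZ, Z))))))
  step 19: S(S(S(S(mul(add(Z, mul(Z, Z)), add(SSZ, Z))))))
  step 20: S(S(S(S(mul(mul(Z, Z), add(SSZ, Z))))))
  step 21: S(S(S(S(mul(Z, add(SSZ, Z))))))
  step 22: S^4(Z)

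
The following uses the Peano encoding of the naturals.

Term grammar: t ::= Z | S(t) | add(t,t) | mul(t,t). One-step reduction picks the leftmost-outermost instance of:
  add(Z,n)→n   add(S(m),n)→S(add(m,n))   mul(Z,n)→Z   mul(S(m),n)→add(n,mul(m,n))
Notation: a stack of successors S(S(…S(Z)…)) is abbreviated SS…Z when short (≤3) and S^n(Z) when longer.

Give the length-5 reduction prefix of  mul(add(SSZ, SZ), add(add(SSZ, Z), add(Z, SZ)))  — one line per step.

Answer: after 5 steps: S(add(add(add(SZ, Z), add(Z, SZ)), mul(add(SZ, SZ), add(add(SSZ, Z), add(Z, SZ)))))

Reduction:
  start: mul(add(SSZ, SZ), add(add(SSZ, Z), add(Z, SZ)))
  step 1: mul(S(add(SZ, SZ)), add(add(SSZ, Z), add(Z, SZ)))
  step 2: add(add(add(SSZ, Z), add(Z, SZ)), mul(add(SZ, SZ), add(add(SSZ, Z), add(Z, SZ))))
  step 3: add(add(S(add(SZ, Z)), add(Z, SZ)), mul(add(SZ, SZ), add(add(SSZ, Z), add(Z, SZ))))
  step 4: add(S(add(add(SZ, Z), add(Z, SZ))), mul(add(SZ, SZ), add(add(SSZ, Z), add(Z, SZ))))
  step 5: S(add(add(add(SZ, Z), add(Z, SZ)), mul(add(SZ, SZ), add(add(SSZ, Z), add(Z, SZ)))))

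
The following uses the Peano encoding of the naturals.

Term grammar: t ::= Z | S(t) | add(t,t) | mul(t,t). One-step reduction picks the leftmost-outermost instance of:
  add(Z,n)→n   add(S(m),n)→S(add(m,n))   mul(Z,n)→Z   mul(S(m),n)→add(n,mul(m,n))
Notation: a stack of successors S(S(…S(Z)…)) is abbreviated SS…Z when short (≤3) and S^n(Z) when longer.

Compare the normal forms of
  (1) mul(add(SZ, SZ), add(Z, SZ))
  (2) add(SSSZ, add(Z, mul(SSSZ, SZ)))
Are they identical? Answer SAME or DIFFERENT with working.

Term A:
  start: mul(add(SZ, SZ), add(Z, SZ))
  step 1: mul(S(add(Z, SZ)), add(Z, SZ))
  step 2: add(add(Z, SZ), mul(add(Z, SZ), add(Z, SZ)))
  step 3: add(SZ, mul(add(Z, SZ), add(Z, SZ)))
  step 4: S(add(Z, mul(add(Z, SZ), add(Z, SZ))))
  step 5: S(mul(add(Z, SZ), add(Z, SZ)))
  step 6: S(mul(SZ, add(Z, SZ)))
  step 7: S(add(add(Z, SZ), mul(Z, add(Z, SZ))))
  step 8: S(add(SZ, mul(Z, add(Z, SZ))))
  step 9: S(S(add(Z, mul(Z, add(Z, SZ)))))
  step 10: S(S(mul(Z, add(Z, SZ))))
  step 11: SSZ

Term B:
  start: add(SSSZ, add(Z, mul(SSSZ, SZ)))
  step 1: S(add(SSZ, add(Z, mul(SSSZ, SZ))))
  step 2: S(S(add(SZ, add(Z, mul(SSSZ, SZ)))))
  step 3: S(S(S(add(Z, add(Z, mul(SSSZ, SZ))))))
  step 4: S(S(S(add(Z, mul(SSSZ, SZ)))))
  step 5: S(S(S(mul(SSSZ, SZ))))
  step 6: S(S(S(add(SZ, mul(SSZ, SZ)))))
  step 7: S(S(S(S(add(Z, mul(SSZ, SZ))))))
  step 8: S(S(S(S(mul(SSZ, SZ)))))
  step 9: S(S(S(S(add(SZ, mul(SZ, SZ))))))
  step 10: S(S(S(S(S(add(Z, mul(SZ, SZ)))))))
  step 11: S(S(S(S(S(mul(SZ, SZ))))))
  step 12: S(S(S(S(S(add(SZ, mul(Z, SZ)))))))
  step 13: S(S(S(S(S(S(add(Z, mul(Z, SZ))))))))
  step 14: S(S(S(S(S(S(mul(Z, SZ)))))))
  step 15: S^6(Z)

Answer: DIFFERENT — A ⇓ SSZ, B ⇓ S^6(Z)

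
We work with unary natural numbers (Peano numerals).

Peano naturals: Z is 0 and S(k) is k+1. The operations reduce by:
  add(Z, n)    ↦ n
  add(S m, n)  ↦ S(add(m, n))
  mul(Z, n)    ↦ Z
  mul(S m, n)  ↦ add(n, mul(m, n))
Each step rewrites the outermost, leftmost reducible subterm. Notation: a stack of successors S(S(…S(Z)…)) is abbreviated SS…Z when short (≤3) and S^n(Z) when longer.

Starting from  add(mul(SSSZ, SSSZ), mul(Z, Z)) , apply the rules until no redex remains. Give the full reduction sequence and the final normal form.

  start: add(mul(SSSZ, SSSZ), mul(Z, Z))
  step 1: add(add(SSSZ, mul(SSZ, SSSZ)), mul(Z, Z))
  step 2: add(S(add(SSZ, mul(SSZ, SSSZ))), mul(Z, Z))
  step 3: S(add(add(SSZ, mul(SSZ, SSSZ)), mul(Z, Z)))
  step 4: S(add(S(add(SZ, mul(SSZ, SSSZ))), mul(Z, Z)))
  step 5: S(S(add(add(SZ, mul(SSZ, SSSZ)), mul(Z, Z))))
  step 6: S(S(add(S(add(Z, mul(SSZ, SSSZ))), mul(Z, Z))))
  step 7: S(S(S(add(add(Z, mul(SSZ, SSSZ)), mul(Z, Z)))))
  step 8: S(S(S(add(mul(SSZ, SSSZ), mul(Z, Z)))))
  step 9: S(S(S(add(add(SSSZ, mul(SZ, SSSZ)), mul(Z, Z)))))
  step 10: S(S(S(add(S(add(SSZ, mul(SZ, SSSZ))), mul(Z, Z)))))
  step 11: S(S(S(S(add(add(SSZ, mul(SZ, SSSZ)), mul(Z, Z))))))
  step 12: S(S(S(S(add(S(add(SZ, mul(SZ, SSSZ))), mul(Z, Z))))))
  step 13: S(S(S(S(S(add(add(SZ, mul(SZ, SSSZ)), mul(Z, Z)))))))
  step 14: S(S(S(S(S(add(S(add(Z, mul(SZ, SSSZ))), mul(Z, Z)))))))
  step 15: S(S(S(S(S(S(add(add(Z, mul(SZ, SSSZ)), mul(Z, Z))))))))
  step 16: S(S(S(S(S(S(add(mul(SZ, SSSZ), mul(Z, Z))))))))
  step 17: S(S(S(S(S(S(add(add(SSSZ, mul(Z, SSSZ)), mul(Z, Z))))))))
  step 18: S(S(S(S(S(S(add(S(add(SSZ, mul(Z, SSSZ))), mul(Z, Z))))))))
  step 19: S(S(S(S(S(S(S(add(add(SSZ, mul(Z, SSSZ)), mul(Z, Z)))))))))
  step 20: S(S(S(S(S(S(S(add(S(add(SZ, mul(Z, SSSZ))), mul(Z, Z)))))))))
  step 21: S(S(S(S(S(S(S(S(add(add(SZ, mul(Z, SSSZ)), mul(Z, Z))))))))))
  step 22: S(S(S(S(S(S(S(S(add(S(add(Z, mul(Z, SSSZ))), mul(Z, Z))))))))))
  step 23: S(S(S(S(S(S(S(S(S(add(add(Z, mul(Z, SSSZ)), mul(Z, Z)))))))))))
  step 24: S(S(S(S(S(S(S(S(S(add(mul(Z, SSSZ), mul(Z, Z)))))))))))
  step 25: S(S(S(S(S(S(S(S(S(add(Z, mul(Z, Z)))))))))))
  step 26: S(S(S(S(S(S(S(S(S(mul(Z, Z))))))))))
  step 27: S^9(Z)

Answer: normal form = S^9(Z)  (in 27 steps)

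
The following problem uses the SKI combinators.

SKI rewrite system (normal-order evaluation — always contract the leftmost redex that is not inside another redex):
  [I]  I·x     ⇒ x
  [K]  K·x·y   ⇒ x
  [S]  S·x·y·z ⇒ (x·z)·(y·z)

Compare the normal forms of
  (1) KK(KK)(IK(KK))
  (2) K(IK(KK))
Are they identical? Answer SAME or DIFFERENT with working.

Term A:
  start: KK(KK)(IK(KK))
  [1] K(IK(KK))
  [2] K(K(KK))

Term B:
  start: K(IK(KK))
  [1] K(K(KK))

Answer: SAME — A ⇓ K(K(KK)), B ⇓ K(K(KK))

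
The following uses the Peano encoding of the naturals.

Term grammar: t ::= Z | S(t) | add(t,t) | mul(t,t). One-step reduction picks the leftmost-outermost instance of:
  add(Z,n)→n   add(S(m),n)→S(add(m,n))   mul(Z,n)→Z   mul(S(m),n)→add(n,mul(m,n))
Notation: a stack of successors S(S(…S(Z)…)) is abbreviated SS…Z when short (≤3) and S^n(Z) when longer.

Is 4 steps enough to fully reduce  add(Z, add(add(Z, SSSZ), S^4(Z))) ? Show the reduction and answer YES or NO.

Answer: NO — after 4 steps the term is S(S(add(SZ, S^4(Z)))), not yet normal

Working:
  start: add(Z, add(add(Z, SSSZ), S^4(Z)))
  →1  add(add(Z, SSSZ), S^4(Z))
  →2  add(SSSZ, S^4(Z))
  →3  S(add(SSZ, S^4(Z)))
  →4  S(S(add(SZ, S^4(Z))))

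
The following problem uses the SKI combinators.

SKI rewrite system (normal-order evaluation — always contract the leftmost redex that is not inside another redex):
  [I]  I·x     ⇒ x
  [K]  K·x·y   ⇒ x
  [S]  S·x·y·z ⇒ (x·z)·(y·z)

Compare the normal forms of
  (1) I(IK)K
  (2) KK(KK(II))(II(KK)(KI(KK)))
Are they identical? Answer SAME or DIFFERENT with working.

Term A:
  start: I(IK)K
  [1] IKK
  [2] KK

Term B:
  start: KK(KK(II))(II(KK)(KI(KK)))
  [1] K(II(KK)(KI(KK)))
  [2] K(I(KK)(KI(KK)))
  [3] K(KK(KI(KK)))
  [4] KK

Answer: SAME — A ⇓ KK, B ⇓ KK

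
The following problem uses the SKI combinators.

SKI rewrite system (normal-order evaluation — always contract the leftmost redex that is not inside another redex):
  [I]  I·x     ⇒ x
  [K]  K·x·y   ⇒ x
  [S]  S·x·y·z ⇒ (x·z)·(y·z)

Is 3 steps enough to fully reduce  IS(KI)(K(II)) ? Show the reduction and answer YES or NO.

Answer: YES — reaches normal form S(KI)(KI) in 2 ≤ 3 steps

Derivation:
  start: IS(KI)(K(II))
  →1  S(KI)(K(II))
  →2  S(KI)(KI)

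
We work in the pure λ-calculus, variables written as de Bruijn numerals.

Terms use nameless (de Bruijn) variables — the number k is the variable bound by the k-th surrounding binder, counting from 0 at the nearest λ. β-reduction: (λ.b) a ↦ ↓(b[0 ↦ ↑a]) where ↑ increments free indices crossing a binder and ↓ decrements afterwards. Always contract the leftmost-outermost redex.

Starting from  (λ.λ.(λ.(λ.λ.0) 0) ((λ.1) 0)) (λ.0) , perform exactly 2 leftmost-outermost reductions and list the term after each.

Answer: after 2 steps: λ.(λ.λ.0) ((λ.1) 0)

Working:
  start: (λ.λ.(λ.(λ.λ.0) 0) ((λ.1) 0)) (λ.0)
  step 1: λ.(λ.(λ.λ.0) 0) ((λ.1) 0)
  step 2: λ.(λ.λ.0) ((λ.1) 0)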